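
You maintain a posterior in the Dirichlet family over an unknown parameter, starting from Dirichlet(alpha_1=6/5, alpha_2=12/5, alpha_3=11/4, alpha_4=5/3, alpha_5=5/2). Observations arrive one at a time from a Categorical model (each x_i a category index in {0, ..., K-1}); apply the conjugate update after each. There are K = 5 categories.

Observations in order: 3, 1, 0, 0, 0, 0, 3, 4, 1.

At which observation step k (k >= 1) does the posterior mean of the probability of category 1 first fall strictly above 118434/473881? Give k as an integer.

obs 1: x=3 → posterior Dirichlet(6/5, 12/5, 11/4, 8/3, 5/2)
obs 2: x=1 → posterior Dirichlet(6/5, 17/5, 11/4, 8/3, 5/2)
obs 3: x=0 → posterior Dirichlet(11/5, 17/5, 11/4, 8/3, 5/2)
obs 4: x=0 → posterior Dirichlet(16/5, 17/5, 11/4, 8/3, 5/2)
obs 5: x=0 → posterior Dirichlet(21/5, 17/5, 11/4, 8/3, 5/2)
obs 6: x=0 → posterior Dirichlet(26/5, 17/5, 11/4, 8/3, 5/2)
obs 7: x=3 → posterior Dirichlet(26/5, 17/5, 11/4, 11/3, 5/2)
obs 8: x=4 → posterior Dirichlet(26/5, 17/5, 11/4, 11/3, 7/2)
obs 9: x=1 → posterior Dirichlet(26/5, 22/5, 11/4, 11/3, 7/2)

k = 2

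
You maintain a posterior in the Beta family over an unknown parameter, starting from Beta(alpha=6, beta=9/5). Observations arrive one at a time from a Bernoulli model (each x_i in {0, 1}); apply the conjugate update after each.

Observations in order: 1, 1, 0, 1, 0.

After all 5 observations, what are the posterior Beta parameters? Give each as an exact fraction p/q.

alpha=9, beta=19/5

obs 1: x=1 → posterior Beta(7, 9/5)
obs 2: x=1 → posterior Beta(8, 9/5)
obs 3: x=0 → posterior Beta(8, 14/5)
obs 4: x=1 → posterior Beta(9, 14/5)
obs 5: x=0 → posterior Beta(9, 19/5)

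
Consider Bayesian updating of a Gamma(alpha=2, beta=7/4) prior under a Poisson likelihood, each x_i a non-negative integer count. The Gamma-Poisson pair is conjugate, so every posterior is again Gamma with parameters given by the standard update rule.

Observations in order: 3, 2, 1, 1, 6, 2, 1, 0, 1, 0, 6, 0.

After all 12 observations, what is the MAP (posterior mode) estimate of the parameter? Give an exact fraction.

obs 1: x=3 → posterior Gamma(5, 11/4)
obs 2: x=2 → posterior Gamma(7, 15/4)
obs 3: x=1 → posterior Gamma(8, 19/4)
obs 4: x=1 → posterior Gamma(9, 23/4)
obs 5: x=6 → posterior Gamma(15, 27/4)
obs 6: x=2 → posterior Gamma(17, 31/4)
obs 7: x=1 → posterior Gamma(18, 35/4)
obs 8: x=0 → posterior Gamma(18, 39/4)
obs 9: x=1 → posterior Gamma(19, 43/4)
obs 10: x=0 → posterior Gamma(19, 47/4)
obs 11: x=6 → posterior Gamma(25, 51/4)
obs 12: x=0 → posterior Gamma(25, 55/4)

96/55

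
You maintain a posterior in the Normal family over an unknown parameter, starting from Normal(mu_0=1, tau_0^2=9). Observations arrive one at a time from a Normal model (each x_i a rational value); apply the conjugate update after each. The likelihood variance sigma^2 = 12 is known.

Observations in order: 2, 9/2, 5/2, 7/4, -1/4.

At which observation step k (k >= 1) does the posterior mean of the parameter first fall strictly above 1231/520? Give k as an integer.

k = 3

obs 1: x=2 → posterior Normal(10/7, 36/7)
obs 2: x=9/2 → posterior Normal(47/20, 18/5)
obs 3: x=5/2 → posterior Normal(31/13, 36/13)
obs 4: x=7/4 → posterior Normal(145/64, 9/4)
obs 5: x=-1/4 → posterior Normal(71/38, 36/19)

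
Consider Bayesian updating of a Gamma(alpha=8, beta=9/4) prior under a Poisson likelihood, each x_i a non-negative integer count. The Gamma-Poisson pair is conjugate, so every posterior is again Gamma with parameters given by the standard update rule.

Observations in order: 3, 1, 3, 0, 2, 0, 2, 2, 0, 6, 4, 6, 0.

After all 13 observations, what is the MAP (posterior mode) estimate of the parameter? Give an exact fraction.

144/61

obs 1: x=3 → posterior Gamma(11, 13/4)
obs 2: x=1 → posterior Gamma(12, 17/4)
obs 3: x=3 → posterior Gamma(15, 21/4)
obs 4: x=0 → posterior Gamma(15, 25/4)
obs 5: x=2 → posterior Gamma(17, 29/4)
obs 6: x=0 → posterior Gamma(17, 33/4)
obs 7: x=2 → posterior Gamma(19, 37/4)
obs 8: x=2 → posterior Gamma(21, 41/4)
obs 9: x=0 → posterior Gamma(21, 45/4)
obs 10: x=6 → posterior Gamma(27, 49/4)
obs 11: x=4 → posterior Gamma(31, 53/4)
obs 12: x=6 → posterior Gamma(37, 57/4)
obs 13: x=0 → posterior Gamma(37, 61/4)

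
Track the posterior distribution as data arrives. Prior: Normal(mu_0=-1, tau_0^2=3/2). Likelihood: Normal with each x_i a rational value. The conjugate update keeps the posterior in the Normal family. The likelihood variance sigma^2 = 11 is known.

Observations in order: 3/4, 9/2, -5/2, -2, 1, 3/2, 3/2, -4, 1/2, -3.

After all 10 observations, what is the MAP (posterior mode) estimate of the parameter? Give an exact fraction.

obs 1: x=3/4 → posterior Normal(-79/100, 33/25)
obs 2: x=9/2 → posterior Normal(-25/112, 33/28)
obs 3: x=-5/2 → posterior Normal(-55/124, 33/31)
obs 4: x=-2 → posterior Normal(-79/136, 33/34)
obs 5: x=1 → posterior Normal(-67/148, 33/37)
obs 6: x=3/2 → posterior Normal(-49/160, 33/40)
obs 7: x=3/2 → posterior Normal(-31/172, 33/43)
obs 8: x=-4 → posterior Normal(-79/184, 33/46)
obs 9: x=1/2 → posterior Normal(-73/196, 33/49)
obs 10: x=-3 → posterior Normal(-109/208, 33/52)

-109/208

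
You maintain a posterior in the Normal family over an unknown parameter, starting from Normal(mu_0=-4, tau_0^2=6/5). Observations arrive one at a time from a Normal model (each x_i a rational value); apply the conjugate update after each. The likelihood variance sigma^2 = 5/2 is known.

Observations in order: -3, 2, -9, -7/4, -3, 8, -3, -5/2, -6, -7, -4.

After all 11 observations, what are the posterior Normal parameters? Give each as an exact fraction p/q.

mu_0=-451/157, tau_0^2=30/157

obs 1: x=-3 → posterior Normal(-136/37, 30/37)
obs 2: x=2 → posterior Normal(-16/7, 30/49)
obs 3: x=-9 → posterior Normal(-220/61, 30/61)
obs 4: x=-7/4 → posterior Normal(-241/73, 30/73)
obs 5: x=-3 → posterior Normal(-277/85, 6/17)
obs 6: x=8 → posterior Normal(-181/97, 30/97)
obs 7: x=-3 → posterior Normal(-217/109, 30/109)
obs 8: x=-5/2 → posterior Normal(-247/121, 30/121)
obs 9: x=-6 → posterior Normal(-319/133, 30/133)
obs 10: x=-7 → posterior Normal(-403/145, 6/29)
obs 11: x=-4 → posterior Normal(-451/157, 30/157)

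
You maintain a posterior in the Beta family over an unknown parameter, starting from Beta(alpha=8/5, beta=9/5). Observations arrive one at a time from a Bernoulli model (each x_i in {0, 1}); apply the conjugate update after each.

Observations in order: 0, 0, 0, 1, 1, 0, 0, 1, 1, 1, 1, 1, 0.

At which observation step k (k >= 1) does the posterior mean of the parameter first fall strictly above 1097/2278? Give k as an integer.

k = 10

obs 1: x=0 → posterior Beta(8/5, 14/5)
obs 2: x=0 → posterior Beta(8/5, 19/5)
obs 3: x=0 → posterior Beta(8/5, 24/5)
obs 4: x=1 → posterior Beta(13/5, 24/5)
obs 5: x=1 → posterior Beta(18/5, 24/5)
obs 6: x=0 → posterior Beta(18/5, 29/5)
obs 7: x=0 → posterior Beta(18/5, 34/5)
obs 8: x=1 → posterior Beta(23/5, 34/5)
obs 9: x=1 → posterior Beta(28/5, 34/5)
obs 10: x=1 → posterior Beta(33/5, 34/5)
obs 11: x=1 → posterior Beta(38/5, 34/5)
obs 12: x=1 → posterior Beta(43/5, 34/5)
obs 13: x=0 → posterior Beta(43/5, 39/5)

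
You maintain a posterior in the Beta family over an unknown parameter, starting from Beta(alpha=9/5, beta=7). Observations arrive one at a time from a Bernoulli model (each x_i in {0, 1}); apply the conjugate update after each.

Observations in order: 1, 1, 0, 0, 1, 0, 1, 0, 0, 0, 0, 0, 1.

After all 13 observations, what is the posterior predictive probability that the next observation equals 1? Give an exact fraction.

obs 1: x=1 → posterior Beta(14/5, 7)
obs 2: x=1 → posterior Beta(19/5, 7)
obs 3: x=0 → posterior Beta(19/5, 8)
obs 4: x=0 → posterior Beta(19/5, 9)
obs 5: x=1 → posterior Beta(24/5, 9)
obs 6: x=0 → posterior Beta(24/5, 10)
obs 7: x=1 → posterior Beta(29/5, 10)
obs 8: x=0 → posterior Beta(29/5, 11)
obs 9: x=0 → posterior Beta(29/5, 12)
obs 10: x=0 → posterior Beta(29/5, 13)
obs 11: x=0 → posterior Beta(29/5, 14)
obs 12: x=0 → posterior Beta(29/5, 15)
obs 13: x=1 → posterior Beta(34/5, 15)

34/109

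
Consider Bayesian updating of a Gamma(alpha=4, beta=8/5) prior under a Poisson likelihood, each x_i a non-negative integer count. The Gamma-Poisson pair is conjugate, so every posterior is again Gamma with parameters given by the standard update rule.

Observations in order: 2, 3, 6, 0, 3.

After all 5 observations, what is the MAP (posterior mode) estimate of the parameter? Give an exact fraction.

85/33

obs 1: x=2 → posterior Gamma(6, 13/5)
obs 2: x=3 → posterior Gamma(9, 18/5)
obs 3: x=6 → posterior Gamma(15, 23/5)
obs 4: x=0 → posterior Gamma(15, 28/5)
obs 5: x=3 → posterior Gamma(18, 33/5)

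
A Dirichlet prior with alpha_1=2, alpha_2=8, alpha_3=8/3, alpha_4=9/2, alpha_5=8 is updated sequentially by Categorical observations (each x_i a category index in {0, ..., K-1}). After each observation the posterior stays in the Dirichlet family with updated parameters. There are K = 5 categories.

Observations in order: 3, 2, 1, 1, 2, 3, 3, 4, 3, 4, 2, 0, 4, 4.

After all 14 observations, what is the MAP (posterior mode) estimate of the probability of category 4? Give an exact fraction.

66/205

obs 1: x=3 → posterior Dirichlet(2, 8, 8/3, 11/2, 8)
obs 2: x=2 → posterior Dirichlet(2, 8, 11/3, 11/2, 8)
obs 3: x=1 → posterior Dirichlet(2, 9, 11/3, 11/2, 8)
obs 4: x=1 → posterior Dirichlet(2, 10, 11/3, 11/2, 8)
obs 5: x=2 → posterior Dirichlet(2, 10, 14/3, 11/2, 8)
obs 6: x=3 → posterior Dirichlet(2, 10, 14/3, 13/2, 8)
obs 7: x=3 → posterior Dirichlet(2, 10, 14/3, 15/2, 8)
obs 8: x=4 → posterior Dirichlet(2, 10, 14/3, 15/2, 9)
obs 9: x=3 → posterior Dirichlet(2, 10, 14/3, 17/2, 9)
obs 10: x=4 → posterior Dirichlet(2, 10, 14/3, 17/2, 10)
obs 11: x=2 → posterior Dirichlet(2, 10, 17/3, 17/2, 10)
obs 12: x=0 → posterior Dirichlet(3, 10, 17/3, 17/2, 10)
obs 13: x=4 → posterior Dirichlet(3, 10, 17/3, 17/2, 11)
obs 14: x=4 → posterior Dirichlet(3, 10, 17/3, 17/2, 12)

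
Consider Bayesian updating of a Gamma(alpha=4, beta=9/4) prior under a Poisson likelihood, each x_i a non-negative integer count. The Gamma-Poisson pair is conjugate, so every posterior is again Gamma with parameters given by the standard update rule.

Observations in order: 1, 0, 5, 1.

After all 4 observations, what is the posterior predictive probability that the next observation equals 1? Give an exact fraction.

obs 1: x=1 → posterior Gamma(5, 13/4)
obs 2: x=0 → posterior Gamma(5, 17/4)
obs 3: x=5 → posterior Gamma(10, 21/4)
obs 4: x=1 → posterior Gamma(11, 25/4)

104904174804687500/353814783205469041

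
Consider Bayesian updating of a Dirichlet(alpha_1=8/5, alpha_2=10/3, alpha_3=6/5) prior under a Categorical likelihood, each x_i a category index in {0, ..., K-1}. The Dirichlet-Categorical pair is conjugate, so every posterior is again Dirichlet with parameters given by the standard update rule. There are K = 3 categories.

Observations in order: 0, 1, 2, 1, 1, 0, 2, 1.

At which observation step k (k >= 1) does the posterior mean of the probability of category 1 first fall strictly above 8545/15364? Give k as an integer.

obs 1: x=0 → posterior Dirichlet(13/5, 10/3, 6/5)
obs 2: x=1 → posterior Dirichlet(13/5, 13/3, 6/5)
obs 3: x=2 → posterior Dirichlet(13/5, 13/3, 11/5)
obs 4: x=1 → posterior Dirichlet(13/5, 16/3, 11/5)
obs 5: x=1 → posterior Dirichlet(13/5, 19/3, 11/5)
obs 6: x=0 → posterior Dirichlet(18/5, 19/3, 11/5)
obs 7: x=2 → posterior Dirichlet(18/5, 19/3, 16/5)
obs 8: x=1 → posterior Dirichlet(18/5, 22/3, 16/5)

k = 5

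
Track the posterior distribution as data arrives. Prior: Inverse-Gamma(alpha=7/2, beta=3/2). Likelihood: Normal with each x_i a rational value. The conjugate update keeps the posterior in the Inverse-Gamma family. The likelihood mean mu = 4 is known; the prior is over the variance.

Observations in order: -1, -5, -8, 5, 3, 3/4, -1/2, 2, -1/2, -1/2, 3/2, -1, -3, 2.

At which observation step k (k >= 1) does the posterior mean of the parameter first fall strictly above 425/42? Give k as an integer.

k = 2

obs 1: x=-1 → posterior Inverse-Gamma(4, 14)
obs 2: x=-5 → posterior Inverse-Gamma(9/2, 109/2)
obs 3: x=-8 → posterior Inverse-Gamma(5, 253/2)
obs 4: x=5 → posterior Inverse-Gamma(11/2, 127)
obs 5: x=3 → posterior Inverse-Gamma(6, 255/2)
obs 6: x=3/4 → posterior Inverse-Gamma(13/2, 4249/32)
obs 7: x=-1/2 → posterior Inverse-Gamma(7, 4573/32)
obs 8: x=2 → posterior Inverse-Gamma(15/2, 4637/32)
obs 9: x=-1/2 → posterior Inverse-Gamma(8, 4961/32)
obs 10: x=-1/2 → posterior Inverse-Gamma(17/2, 5285/32)
obs 11: x=3/2 → posterior Inverse-Gamma(9, 5385/32)
obs 12: x=-1 → posterior Inverse-Gamma(19/2, 5785/32)
obs 13: x=-3 → posterior Inverse-Gamma(10, 6569/32)
obs 14: x=2 → posterior Inverse-Gamma(21/2, 6633/32)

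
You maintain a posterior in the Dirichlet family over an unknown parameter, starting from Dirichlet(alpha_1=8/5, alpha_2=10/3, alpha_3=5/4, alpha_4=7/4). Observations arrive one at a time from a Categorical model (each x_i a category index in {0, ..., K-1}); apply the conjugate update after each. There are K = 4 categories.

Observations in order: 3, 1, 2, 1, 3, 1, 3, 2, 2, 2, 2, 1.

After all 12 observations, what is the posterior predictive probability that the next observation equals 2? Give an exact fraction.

obs 1: x=3 → posterior Dirichlet(8/5, 10/3, 5/4, 11/4)
obs 2: x=1 → posterior Dirichlet(8/5, 13/3, 5/4, 11/4)
obs 3: x=2 → posterior Dirichlet(8/5, 13/3, 9/4, 11/4)
obs 4: x=1 → posterior Dirichlet(8/5, 16/3, 9/4, 11/4)
obs 5: x=3 → posterior Dirichlet(8/5, 16/3, 9/4, 15/4)
obs 6: x=1 → posterior Dirichlet(8/5, 19/3, 9/4, 15/4)
obs 7: x=3 → posterior Dirichlet(8/5, 19/3, 9/4, 19/4)
obs 8: x=2 → posterior Dirichlet(8/5, 19/3, 13/4, 19/4)
obs 9: x=2 → posterior Dirichlet(8/5, 19/3, 17/4, 19/4)
obs 10: x=2 → posterior Dirichlet(8/5, 19/3, 21/4, 19/4)
obs 11: x=2 → posterior Dirichlet(8/5, 19/3, 25/4, 19/4)
obs 12: x=1 → posterior Dirichlet(8/5, 22/3, 25/4, 19/4)

375/1196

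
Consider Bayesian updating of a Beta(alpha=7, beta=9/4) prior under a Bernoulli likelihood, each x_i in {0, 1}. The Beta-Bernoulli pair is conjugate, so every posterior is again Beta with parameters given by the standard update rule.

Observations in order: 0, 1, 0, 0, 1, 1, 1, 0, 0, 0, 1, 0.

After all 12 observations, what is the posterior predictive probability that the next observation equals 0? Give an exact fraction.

obs 1: x=0 → posterior Beta(7, 13/4)
obs 2: x=1 → posterior Beta(8, 13/4)
obs 3: x=0 → posterior Beta(8, 17/4)
obs 4: x=0 → posterior Beta(8, 21/4)
obs 5: x=1 → posterior Beta(9, 21/4)
obs 6: x=1 → posterior Beta(10, 21/4)
obs 7: x=1 → posterior Beta(11, 21/4)
obs 8: x=0 → posterior Beta(11, 25/4)
obs 9: x=0 → posterior Beta(11, 29/4)
obs 10: x=0 → posterior Beta(11, 33/4)
obs 11: x=1 → posterior Beta(12, 33/4)
obs 12: x=0 → posterior Beta(12, 37/4)

37/85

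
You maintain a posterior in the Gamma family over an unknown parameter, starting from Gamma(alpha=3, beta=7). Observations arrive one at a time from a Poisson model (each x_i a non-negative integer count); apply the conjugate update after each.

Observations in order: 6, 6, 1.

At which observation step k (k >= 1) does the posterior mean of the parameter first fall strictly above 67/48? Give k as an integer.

obs 1: x=6 → posterior Gamma(9, 8)
obs 2: x=6 → posterior Gamma(15, 9)
obs 3: x=1 → posterior Gamma(16, 10)

k = 2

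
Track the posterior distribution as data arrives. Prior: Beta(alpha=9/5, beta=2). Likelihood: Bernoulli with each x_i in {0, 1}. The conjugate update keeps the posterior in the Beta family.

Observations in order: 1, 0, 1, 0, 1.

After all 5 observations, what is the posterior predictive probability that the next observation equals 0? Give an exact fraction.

obs 1: x=1 → posterior Beta(14/5, 2)
obs 2: x=0 → posterior Beta(14/5, 3)
obs 3: x=1 → posterior Beta(19/5, 3)
obs 4: x=0 → posterior Beta(19/5, 4)
obs 5: x=1 → posterior Beta(24/5, 4)

5/11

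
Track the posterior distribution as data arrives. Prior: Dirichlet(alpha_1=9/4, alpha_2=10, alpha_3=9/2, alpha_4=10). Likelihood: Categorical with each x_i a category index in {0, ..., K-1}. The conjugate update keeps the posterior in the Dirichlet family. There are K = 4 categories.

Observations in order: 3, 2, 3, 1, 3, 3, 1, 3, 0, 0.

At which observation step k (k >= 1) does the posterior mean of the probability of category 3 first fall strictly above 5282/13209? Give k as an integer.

k = 3

obs 1: x=3 → posterior Dirichlet(9/4, 10, 9/2, 11)
obs 2: x=2 → posterior Dirichlet(9/4, 10, 11/2, 11)
obs 3: x=3 → posterior Dirichlet(9/4, 10, 11/2, 12)
obs 4: x=1 → posterior Dirichlet(9/4, 11, 11/2, 12)
obs 5: x=3 → posterior Dirichlet(9/4, 11, 11/2, 13)
obs 6: x=3 → posterior Dirichlet(9/4, 11, 11/2, 14)
obs 7: x=1 → posterior Dirichlet(9/4, 12, 11/2, 14)
obs 8: x=3 → posterior Dirichlet(9/4, 12, 11/2, 15)
obs 9: x=0 → posterior Dirichlet(13/4, 12, 11/2, 15)
obs 10: x=0 → posterior Dirichlet(17/4, 12, 11/2, 15)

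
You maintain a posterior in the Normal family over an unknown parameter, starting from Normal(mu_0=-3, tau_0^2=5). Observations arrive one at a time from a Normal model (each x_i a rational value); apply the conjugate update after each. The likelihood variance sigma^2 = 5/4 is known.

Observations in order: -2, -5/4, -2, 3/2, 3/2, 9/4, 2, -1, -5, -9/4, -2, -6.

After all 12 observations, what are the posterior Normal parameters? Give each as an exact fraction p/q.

obs 1: x=-2 → posterior Normal(-11/5, 1)
obs 2: x=-5/4 → posterior Normal(-16/9, 5/9)
obs 3: x=-2 → posterior Normal(-24/13, 5/13)
obs 4: x=3/2 → posterior Normal(-18/17, 5/17)
obs 5: x=3/2 → posterior Normal(-4/7, 5/21)
obs 6: x=9/4 → posterior Normal(-3/25, 1/5)
obs 7: x=2 → posterior Normal(5/29, 5/29)
obs 8: x=-1 → posterior Normal(1/33, 5/33)
obs 9: x=-5 → posterior Normal(-19/37, 5/37)
obs 10: x=-9/4 → posterior Normal(-28/41, 5/41)
obs 11: x=-2 → posterior Normal(-4/5, 1/9)
obs 12: x=-6 → posterior Normal(-60/49, 5/49)

mu_0=-60/49, tau_0^2=5/49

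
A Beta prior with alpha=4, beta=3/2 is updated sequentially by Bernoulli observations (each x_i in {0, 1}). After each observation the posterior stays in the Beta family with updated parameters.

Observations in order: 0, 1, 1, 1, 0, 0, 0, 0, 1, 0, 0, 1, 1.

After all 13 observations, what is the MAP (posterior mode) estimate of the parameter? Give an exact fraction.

obs 1: x=0 → posterior Beta(4, 5/2)
obs 2: x=1 → posterior Beta(5, 5/2)
obs 3: x=1 → posterior Beta(6, 5/2)
obs 4: x=1 → posterior Beta(7, 5/2)
obs 5: x=0 → posterior Beta(7, 7/2)
obs 6: x=0 → posterior Beta(7, 9/2)
obs 7: x=0 → posterior Beta(7, 11/2)
obs 8: x=0 → posterior Beta(7, 13/2)
obs 9: x=1 → posterior Beta(8, 13/2)
obs 10: x=0 → posterior Beta(8, 15/2)
obs 11: x=0 → posterior Beta(8, 17/2)
obs 12: x=1 → posterior Beta(9, 17/2)
obs 13: x=1 → posterior Beta(10, 17/2)

6/11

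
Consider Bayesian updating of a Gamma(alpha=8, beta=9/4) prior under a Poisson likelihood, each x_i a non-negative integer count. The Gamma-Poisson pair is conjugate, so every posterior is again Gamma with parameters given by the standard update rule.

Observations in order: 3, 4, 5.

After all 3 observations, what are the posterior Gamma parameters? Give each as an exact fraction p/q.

obs 1: x=3 → posterior Gamma(11, 13/4)
obs 2: x=4 → posterior Gamma(15, 17/4)
obs 3: x=5 → posterior Gamma(20, 21/4)

alpha=20, beta=21/4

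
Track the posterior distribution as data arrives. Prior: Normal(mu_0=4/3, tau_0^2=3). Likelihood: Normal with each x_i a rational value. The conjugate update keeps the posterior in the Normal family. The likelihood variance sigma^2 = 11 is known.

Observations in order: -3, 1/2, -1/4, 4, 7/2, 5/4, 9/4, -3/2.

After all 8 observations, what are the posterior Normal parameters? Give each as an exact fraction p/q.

mu_0=419/420, tau_0^2=33/35

obs 1: x=-3 → posterior Normal(17/42, 33/14)
obs 2: x=1/2 → posterior Normal(43/102, 33/17)
obs 3: x=-1/4 → posterior Normal(77/240, 33/20)
obs 4: x=4 → posterior Normal(221/276, 33/23)
obs 5: x=7/2 → posterior Normal(347/312, 33/26)
obs 6: x=5/4 → posterior Normal(98/87, 33/29)
obs 7: x=9/4 → posterior Normal(473/384, 33/32)
obs 8: x=-3/2 → posterior Normal(419/420, 33/35)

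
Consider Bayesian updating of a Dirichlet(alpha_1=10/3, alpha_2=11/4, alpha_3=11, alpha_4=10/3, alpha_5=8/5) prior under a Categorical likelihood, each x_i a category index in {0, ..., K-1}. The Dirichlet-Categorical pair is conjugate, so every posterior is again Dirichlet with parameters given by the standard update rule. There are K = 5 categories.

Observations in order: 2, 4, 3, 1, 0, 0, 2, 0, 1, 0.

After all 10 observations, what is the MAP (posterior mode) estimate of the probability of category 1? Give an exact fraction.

obs 1: x=2 → posterior Dirichlet(10/3, 11/4, 12, 10/3, 8/5)
obs 2: x=4 → posterior Dirichlet(10/3, 11/4, 12, 10/3, 13/5)
obs 3: x=3 → posterior Dirichlet(10/3, 11/4, 12, 13/3, 13/5)
obs 4: x=1 → posterior Dirichlet(10/3, 15/4, 12, 13/3, 13/5)
obs 5: x=0 → posterior Dirichlet(13/3, 15/4, 12, 13/3, 13/5)
obs 6: x=0 → posterior Dirichlet(16/3, 15/4, 12, 13/3, 13/5)
obs 7: x=2 → posterior Dirichlet(16/3, 15/4, 13, 13/3, 13/5)
obs 8: x=0 → posterior Dirichlet(19/3, 15/4, 13, 13/3, 13/5)
obs 9: x=1 → posterior Dirichlet(19/3, 19/4, 13, 13/3, 13/5)
obs 10: x=0 → posterior Dirichlet(22/3, 19/4, 13, 13/3, 13/5)

225/1621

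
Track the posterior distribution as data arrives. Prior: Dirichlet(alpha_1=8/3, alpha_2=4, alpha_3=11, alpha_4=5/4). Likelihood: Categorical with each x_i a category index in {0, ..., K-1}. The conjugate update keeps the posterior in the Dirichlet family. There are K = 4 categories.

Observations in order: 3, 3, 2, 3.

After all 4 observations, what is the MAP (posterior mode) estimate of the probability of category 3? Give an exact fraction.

obs 1: x=3 → posterior Dirichlet(8/3, 4, 11, 9/4)
obs 2: x=3 → posterior Dirichlet(8/3, 4, 11, 13/4)
obs 3: x=2 → posterior Dirichlet(8/3, 4, 12, 13/4)
obs 4: x=3 → posterior Dirichlet(8/3, 4, 12, 17/4)

39/227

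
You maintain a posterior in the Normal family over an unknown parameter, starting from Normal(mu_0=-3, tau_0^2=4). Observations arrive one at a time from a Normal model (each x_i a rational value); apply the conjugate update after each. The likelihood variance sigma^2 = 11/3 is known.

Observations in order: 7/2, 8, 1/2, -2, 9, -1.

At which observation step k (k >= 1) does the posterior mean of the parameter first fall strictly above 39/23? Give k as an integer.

obs 1: x=7/2 → posterior Normal(9/23, 44/23)
obs 2: x=8 → posterior Normal(3, 44/35)
obs 3: x=1/2 → posterior Normal(111/47, 44/47)
obs 4: x=-2 → posterior Normal(87/59, 44/59)
obs 5: x=9 → posterior Normal(195/71, 44/71)
obs 6: x=-1 → posterior Normal(183/83, 44/83)

k = 2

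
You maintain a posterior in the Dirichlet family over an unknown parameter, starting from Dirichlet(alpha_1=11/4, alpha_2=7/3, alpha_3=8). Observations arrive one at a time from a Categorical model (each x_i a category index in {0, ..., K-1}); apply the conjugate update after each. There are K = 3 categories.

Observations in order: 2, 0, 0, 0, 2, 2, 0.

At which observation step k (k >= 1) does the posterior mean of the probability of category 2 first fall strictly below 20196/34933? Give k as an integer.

k = 3

obs 1: x=2 → posterior Dirichlet(11/4, 7/3, 9)
obs 2: x=0 → posterior Dirichlet(15/4, 7/3, 9)
obs 3: x=0 → posterior Dirichlet(19/4, 7/3, 9)
obs 4: x=0 → posterior Dirichlet(23/4, 7/3, 9)
obs 5: x=2 → posterior Dirichlet(23/4, 7/3, 10)
obs 6: x=2 → posterior Dirichlet(23/4, 7/3, 11)
obs 7: x=0 → posterior Dirichlet(27/4, 7/3, 11)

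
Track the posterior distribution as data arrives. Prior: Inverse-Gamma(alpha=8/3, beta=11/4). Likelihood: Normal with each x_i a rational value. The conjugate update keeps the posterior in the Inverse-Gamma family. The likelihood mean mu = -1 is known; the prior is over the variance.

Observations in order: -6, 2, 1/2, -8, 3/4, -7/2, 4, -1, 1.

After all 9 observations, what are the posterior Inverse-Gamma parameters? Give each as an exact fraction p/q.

alpha=43/6, beta=2065/32

obs 1: x=-6 → posterior Inverse-Gamma(19/6, 61/4)
obs 2: x=2 → posterior Inverse-Gamma(11/3, 79/4)
obs 3: x=1/2 → posterior Inverse-Gamma(25/6, 167/8)
obs 4: x=-8 → posterior Inverse-Gamma(14/3, 363/8)
obs 5: x=3/4 → posterior Inverse-Gamma(31/6, 1501/32)
obs 6: x=-7/2 → posterior Inverse-Gamma(17/3, 1601/32)
obs 7: x=4 → posterior Inverse-Gamma(37/6, 2001/32)
obs 8: x=-1 → posterior Inverse-Gamma(20/3, 2001/32)
obs 9: x=1 → posterior Inverse-Gamma(43/6, 2065/32)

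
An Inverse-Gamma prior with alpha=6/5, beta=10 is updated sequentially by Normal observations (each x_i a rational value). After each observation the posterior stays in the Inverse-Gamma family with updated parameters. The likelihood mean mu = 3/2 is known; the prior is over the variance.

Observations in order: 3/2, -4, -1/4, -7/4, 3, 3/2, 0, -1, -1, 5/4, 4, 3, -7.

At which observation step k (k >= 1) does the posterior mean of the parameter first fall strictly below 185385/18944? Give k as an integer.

obs 1: x=3/2 → posterior Inverse-Gamma(17/10, 10)
obs 2: x=-4 → posterior Inverse-Gamma(11/5, 201/8)
obs 3: x=-1/4 → posterior Inverse-Gamma(27/10, 853/32)
obs 4: x=-7/4 → posterior Inverse-Gamma(16/5, 511/16)
obs 5: x=3 → posterior Inverse-Gamma(37/10, 529/16)
obs 6: x=3/2 → posterior Inverse-Gamma(21/5, 529/16)
obs 7: x=0 → posterior Inverse-Gamma(47/10, 547/16)
obs 8: x=-1 → posterior Inverse-Gamma(26/5, 597/16)
obs 9: x=-1 → posterior Inverse-Gamma(57/10, 647/16)
obs 10: x=5/4 → posterior Inverse-Gamma(31/5, 1295/32)
obs 11: x=4 → posterior Inverse-Gamma(67/10, 1395/32)
obs 12: x=3 → posterior Inverse-Gamma(36/5, 1431/32)
obs 13: x=-7 → posterior Inverse-Gamma(77/10, 2587/32)

k = 7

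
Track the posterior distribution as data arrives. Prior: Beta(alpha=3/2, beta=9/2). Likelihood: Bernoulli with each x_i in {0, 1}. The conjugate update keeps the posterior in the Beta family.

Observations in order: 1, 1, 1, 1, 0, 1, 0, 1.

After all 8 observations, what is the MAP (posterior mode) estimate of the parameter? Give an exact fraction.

13/24

obs 1: x=1 → posterior Beta(5/2, 9/2)
obs 2: x=1 → posterior Beta(7/2, 9/2)
obs 3: x=1 → posterior Beta(9/2, 9/2)
obs 4: x=1 → posterior Beta(11/2, 9/2)
obs 5: x=0 → posterior Beta(11/2, 11/2)
obs 6: x=1 → posterior Beta(13/2, 11/2)
obs 7: x=0 → posterior Beta(13/2, 13/2)
obs 8: x=1 → posterior Beta(15/2, 13/2)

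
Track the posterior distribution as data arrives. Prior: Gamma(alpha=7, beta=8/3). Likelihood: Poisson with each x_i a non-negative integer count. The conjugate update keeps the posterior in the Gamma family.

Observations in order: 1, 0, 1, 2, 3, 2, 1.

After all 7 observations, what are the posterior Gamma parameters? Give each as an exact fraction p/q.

alpha=17, beta=29/3

obs 1: x=1 → posterior Gamma(8, 11/3)
obs 2: x=0 → posterior Gamma(8, 14/3)
obs 3: x=1 → posterior Gamma(9, 17/3)
obs 4: x=2 → posterior Gamma(11, 20/3)
obs 5: x=3 → posterior Gamma(14, 23/3)
obs 6: x=2 → posterior Gamma(16, 26/3)
obs 7: x=1 → posterior Gamma(17, 29/3)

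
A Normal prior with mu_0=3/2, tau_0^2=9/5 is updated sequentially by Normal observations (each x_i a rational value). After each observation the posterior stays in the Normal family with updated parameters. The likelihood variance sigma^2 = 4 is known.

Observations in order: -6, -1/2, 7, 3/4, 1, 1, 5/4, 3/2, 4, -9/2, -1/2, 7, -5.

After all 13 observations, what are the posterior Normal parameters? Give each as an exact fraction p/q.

obs 1: x=-6 → posterior Normal(-24/29, 36/29)
obs 2: x=-1/2 → posterior Normal(-3/4, 18/19)
obs 3: x=7 → posterior Normal(69/94, 36/47)
obs 4: x=3/4 → posterior Normal(165/224, 9/14)
obs 5: x=1 → posterior Normal(201/260, 36/65)
obs 6: x=1 → posterior Normal(237/296, 18/37)
obs 7: x=5/4 → posterior Normal(141/166, 36/83)
obs 8: x=3/2 → posterior Normal(21/23, 9/23)
obs 9: x=4 → posterior Normal(120/101, 36/101)
obs 10: x=-9/2 → posterior Normal(159/220, 18/55)
obs 11: x=-1/2 → posterior Normal(75/119, 36/119)
obs 12: x=7 → posterior Normal(69/64, 9/32)
obs 13: x=-5 → posterior Normal(93/137, 36/137)

mu_0=93/137, tau_0^2=36/137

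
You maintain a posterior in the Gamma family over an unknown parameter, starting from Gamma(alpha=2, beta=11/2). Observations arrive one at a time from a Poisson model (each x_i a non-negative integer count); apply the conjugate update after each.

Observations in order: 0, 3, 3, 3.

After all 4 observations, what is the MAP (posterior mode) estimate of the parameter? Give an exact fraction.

obs 1: x=0 → posterior Gamma(2, 13/2)
obs 2: x=3 → posterior Gamma(5, 15/2)
obs 3: x=3 → posterior Gamma(8, 17/2)
obs 4: x=3 → posterior Gamma(11, 19/2)

20/19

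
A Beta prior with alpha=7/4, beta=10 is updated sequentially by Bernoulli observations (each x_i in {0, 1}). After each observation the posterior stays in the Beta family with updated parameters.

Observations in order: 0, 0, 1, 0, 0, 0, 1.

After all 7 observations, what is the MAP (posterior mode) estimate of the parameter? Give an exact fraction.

11/67

obs 1: x=0 → posterior Beta(7/4, 11)
obs 2: x=0 → posterior Beta(7/4, 12)
obs 3: x=1 → posterior Beta(11/4, 12)
obs 4: x=0 → posterior Beta(11/4, 13)
obs 5: x=0 → posterior Beta(11/4, 14)
obs 6: x=0 → posterior Beta(11/4, 15)
obs 7: x=1 → posterior Beta(15/4, 15)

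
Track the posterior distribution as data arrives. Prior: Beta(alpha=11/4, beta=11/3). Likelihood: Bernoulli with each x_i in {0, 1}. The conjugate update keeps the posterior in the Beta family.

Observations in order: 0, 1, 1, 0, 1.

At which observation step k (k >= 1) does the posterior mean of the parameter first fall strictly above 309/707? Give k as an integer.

k = 2

obs 1: x=0 → posterior Beta(11/4, 14/3)
obs 2: x=1 → posterior Beta(15/4, 14/3)
obs 3: x=1 → posterior Beta(19/4, 14/3)
obs 4: x=0 → posterior Beta(19/4, 17/3)
obs 5: x=1 → posterior Beta(23/4, 17/3)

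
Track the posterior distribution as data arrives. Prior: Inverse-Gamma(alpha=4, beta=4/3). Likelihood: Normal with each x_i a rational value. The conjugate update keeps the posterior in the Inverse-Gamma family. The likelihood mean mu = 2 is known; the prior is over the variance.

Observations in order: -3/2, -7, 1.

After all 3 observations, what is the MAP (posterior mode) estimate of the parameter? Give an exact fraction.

1163/156

obs 1: x=-3/2 → posterior Inverse-Gamma(9/2, 179/24)
obs 2: x=-7 → posterior Inverse-Gamma(5, 1151/24)
obs 3: x=1 → posterior Inverse-Gamma(11/2, 1163/24)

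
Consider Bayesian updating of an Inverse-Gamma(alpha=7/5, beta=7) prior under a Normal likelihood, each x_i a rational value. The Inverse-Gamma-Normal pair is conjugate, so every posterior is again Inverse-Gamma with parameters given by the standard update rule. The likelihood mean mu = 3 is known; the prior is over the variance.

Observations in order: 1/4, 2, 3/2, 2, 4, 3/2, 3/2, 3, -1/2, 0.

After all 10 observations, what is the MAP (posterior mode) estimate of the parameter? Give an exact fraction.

obs 1: x=1/4 → posterior Inverse-Gamma(19/10, 345/32)
obs 2: x=2 → posterior Inverse-Gamma(12/5, 361/32)
obs 3: x=3/2 → posterior Inverse-Gamma(29/10, 397/32)
obs 4: x=2 → posterior Inverse-Gamma(17/5, 413/32)
obs 5: x=4 → posterior Inverse-Gamma(39/10, 429/32)
obs 6: x=3/2 → posterior Inverse-Gamma(22/5, 465/32)
obs 7: x=3/2 → posterior Inverse-Gamma(49/10, 501/32)
obs 8: x=3 → posterior Inverse-Gamma(27/5, 501/32)
obs 9: x=-1/2 → posterior Inverse-Gamma(59/10, 697/32)
obs 10: x=0 → posterior Inverse-Gamma(32/5, 841/32)

4205/1184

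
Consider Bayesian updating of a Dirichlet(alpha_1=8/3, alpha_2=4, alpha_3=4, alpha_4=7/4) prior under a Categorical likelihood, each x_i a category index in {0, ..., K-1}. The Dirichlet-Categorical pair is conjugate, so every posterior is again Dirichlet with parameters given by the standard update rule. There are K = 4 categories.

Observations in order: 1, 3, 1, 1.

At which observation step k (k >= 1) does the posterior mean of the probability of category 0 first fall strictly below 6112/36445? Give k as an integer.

k = 4

obs 1: x=1 → posterior Dirichlet(8/3, 5, 4, 7/4)
obs 2: x=3 → posterior Dirichlet(8/3, 5, 4, 11/4)
obs 3: x=1 → posterior Dirichlet(8/3, 6, 4, 11/4)
obs 4: x=1 → posterior Dirichlet(8/3, 7, 4, 11/4)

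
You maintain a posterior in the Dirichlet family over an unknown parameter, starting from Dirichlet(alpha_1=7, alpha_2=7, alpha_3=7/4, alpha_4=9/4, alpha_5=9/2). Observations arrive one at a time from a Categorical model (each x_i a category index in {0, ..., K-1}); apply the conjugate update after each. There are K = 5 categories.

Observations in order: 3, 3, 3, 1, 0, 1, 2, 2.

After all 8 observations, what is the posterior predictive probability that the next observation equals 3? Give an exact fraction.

21/122

obs 1: x=3 → posterior Dirichlet(7, 7, 7/4, 13/4, 9/2)
obs 2: x=3 → posterior Dirichlet(7, 7, 7/4, 17/4, 9/2)
obs 3: x=3 → posterior Dirichlet(7, 7, 7/4, 21/4, 9/2)
obs 4: x=1 → posterior Dirichlet(7, 8, 7/4, 21/4, 9/2)
obs 5: x=0 → posterior Dirichlet(8, 8, 7/4, 21/4, 9/2)
obs 6: x=1 → posterior Dirichlet(8, 9, 7/4, 21/4, 9/2)
obs 7: x=2 → posterior Dirichlet(8, 9, 11/4, 21/4, 9/2)
obs 8: x=2 → posterior Dirichlet(8, 9, 15/4, 21/4, 9/2)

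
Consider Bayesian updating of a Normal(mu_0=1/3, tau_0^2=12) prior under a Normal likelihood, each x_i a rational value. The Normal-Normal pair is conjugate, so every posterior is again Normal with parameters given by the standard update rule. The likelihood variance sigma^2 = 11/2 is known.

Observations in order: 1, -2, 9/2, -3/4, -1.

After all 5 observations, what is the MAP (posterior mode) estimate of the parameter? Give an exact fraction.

137/393

obs 1: x=1 → posterior Normal(83/105, 132/35)
obs 2: x=-2 → posterior Normal(-61/177, 132/59)
obs 3: x=9/2 → posterior Normal(263/249, 132/83)
obs 4: x=-3/4 → posterior Normal(209/321, 132/107)
obs 5: x=-1 → posterior Normal(137/393, 132/131)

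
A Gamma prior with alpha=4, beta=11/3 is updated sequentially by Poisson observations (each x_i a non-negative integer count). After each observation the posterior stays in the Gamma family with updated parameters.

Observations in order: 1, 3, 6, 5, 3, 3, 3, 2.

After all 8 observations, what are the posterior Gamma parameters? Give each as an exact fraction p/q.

obs 1: x=1 → posterior Gamma(5, 14/3)
obs 2: x=3 → posterior Gamma(8, 17/3)
obs 3: x=6 → posterior Gamma(14, 20/3)
obs 4: x=5 → posterior Gamma(19, 23/3)
obs 5: x=3 → posterior Gamma(22, 26/3)
obs 6: x=3 → posterior Gamma(25, 29/3)
obs 7: x=3 → posterior Gamma(28, 32/3)
obs 8: x=2 → posterior Gamma(30, 35/3)

alpha=30, beta=35/3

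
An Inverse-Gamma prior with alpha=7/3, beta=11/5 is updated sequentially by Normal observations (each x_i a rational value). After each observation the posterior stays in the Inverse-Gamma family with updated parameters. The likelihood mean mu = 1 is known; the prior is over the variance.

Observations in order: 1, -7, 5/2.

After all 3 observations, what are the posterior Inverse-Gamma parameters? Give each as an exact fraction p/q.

alpha=23/6, beta=1413/40

obs 1: x=1 → posterior Inverse-Gamma(17/6, 11/5)
obs 2: x=-7 → posterior Inverse-Gamma(10/3, 171/5)
obs 3: x=5/2 → posterior Inverse-Gamma(23/6, 1413/40)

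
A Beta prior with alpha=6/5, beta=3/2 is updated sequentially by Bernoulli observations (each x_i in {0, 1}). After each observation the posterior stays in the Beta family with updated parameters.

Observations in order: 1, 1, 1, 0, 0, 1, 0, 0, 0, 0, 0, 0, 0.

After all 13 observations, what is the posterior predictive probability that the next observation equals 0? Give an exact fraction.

105/157

obs 1: x=1 → posterior Beta(11/5, 3/2)
obs 2: x=1 → posterior Beta(16/5, 3/2)
obs 3: x=1 → posterior Beta(21/5, 3/2)
obs 4: x=0 → posterior Beta(21/5, 5/2)
obs 5: x=0 → posterior Beta(21/5, 7/2)
obs 6: x=1 → posterior Beta(26/5, 7/2)
obs 7: x=0 → posterior Beta(26/5, 9/2)
obs 8: x=0 → posterior Beta(26/5, 11/2)
obs 9: x=0 → posterior Beta(26/5, 13/2)
obs 10: x=0 → posterior Beta(26/5, 15/2)
obs 11: x=0 → posterior Beta(26/5, 17/2)
obs 12: x=0 → posterior Beta(26/5, 19/2)
obs 13: x=0 → posterior Beta(26/5, 21/2)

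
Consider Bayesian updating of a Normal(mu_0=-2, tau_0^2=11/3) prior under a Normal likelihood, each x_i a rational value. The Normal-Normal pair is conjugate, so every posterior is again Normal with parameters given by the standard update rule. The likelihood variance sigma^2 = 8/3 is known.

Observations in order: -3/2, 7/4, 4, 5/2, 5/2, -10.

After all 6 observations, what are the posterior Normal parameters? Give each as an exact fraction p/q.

mu_0=-97/296, tau_0^2=44/111

obs 1: x=-3/2 → posterior Normal(-65/38, 88/57)
obs 2: x=7/4 → posterior Normal(-53/120, 44/45)
obs 3: x=4 → posterior Normal(3/4, 88/123)
obs 4: x=5/2 → posterior Normal(233/208, 22/39)
obs 5: x=5/2 → posterior Normal(49/36, 88/189)
obs 6: x=-10 → posterior Normal(-97/296, 44/111)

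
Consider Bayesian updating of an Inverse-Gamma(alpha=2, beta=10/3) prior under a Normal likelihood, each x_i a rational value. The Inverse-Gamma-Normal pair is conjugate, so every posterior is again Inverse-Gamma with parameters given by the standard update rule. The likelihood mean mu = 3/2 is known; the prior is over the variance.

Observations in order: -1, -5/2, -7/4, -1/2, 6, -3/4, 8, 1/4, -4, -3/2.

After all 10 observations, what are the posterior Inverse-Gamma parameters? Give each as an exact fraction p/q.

obs 1: x=-1 → posterior Inverse-Gamma(5/2, 155/24)
obs 2: x=-5/2 → posterior Inverse-Gamma(3, 347/24)
obs 3: x=-7/4 → posterior Inverse-Gamma(7/2, 1895/96)
obs 4: x=-1/2 → posterior Inverse-Gamma(4, 2087/96)
obs 5: x=6 → posterior Inverse-Gamma(9/2, 3059/96)
obs 6: x=-3/4 → posterior Inverse-Gamma(5, 1651/48)
obs 7: x=8 → posterior Inverse-Gamma(11/2, 2665/48)
obs 8: x=1/4 → posterior Inverse-Gamma(6, 5405/96)
obs 9: x=-4 → posterior Inverse-Gamma(13/2, 6857/96)
obs 10: x=-3/2 → posterior Inverse-Gamma(7, 7289/96)

alpha=7, beta=7289/96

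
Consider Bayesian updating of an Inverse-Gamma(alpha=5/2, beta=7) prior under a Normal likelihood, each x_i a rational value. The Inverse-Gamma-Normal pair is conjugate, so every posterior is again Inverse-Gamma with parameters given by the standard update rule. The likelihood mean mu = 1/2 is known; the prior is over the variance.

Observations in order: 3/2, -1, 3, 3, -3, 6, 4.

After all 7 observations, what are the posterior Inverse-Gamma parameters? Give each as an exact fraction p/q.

obs 1: x=3/2 → posterior Inverse-Gamma(3, 15/2)
obs 2: x=-1 → posterior Inverse-Gamma(7/2, 69/8)
obs 3: x=3 → posterior Inverse-Gamma(4, 47/4)
obs 4: x=3 → posterior Inverse-Gamma(9/2, 119/8)
obs 5: x=-3 → posterior Inverse-Gamma(5, 21)
obs 6: x=6 → posterior Inverse-Gamma(11/2, 289/8)
obs 7: x=4 → posterior Inverse-Gamma(6, 169/4)

alpha=6, beta=169/4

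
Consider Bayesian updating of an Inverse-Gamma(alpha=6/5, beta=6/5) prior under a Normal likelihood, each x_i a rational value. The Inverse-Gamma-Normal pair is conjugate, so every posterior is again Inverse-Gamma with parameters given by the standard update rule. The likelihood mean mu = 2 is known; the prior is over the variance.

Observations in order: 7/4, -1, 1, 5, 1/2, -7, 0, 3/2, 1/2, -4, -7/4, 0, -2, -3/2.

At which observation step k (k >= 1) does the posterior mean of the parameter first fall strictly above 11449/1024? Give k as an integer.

k = 6

obs 1: x=7/4 → posterior Inverse-Gamma(17/10, 197/160)
obs 2: x=-1 → posterior Inverse-Gamma(11/5, 917/160)
obs 3: x=1 → posterior Inverse-Gamma(27/10, 997/160)
obs 4: x=5 → posterior Inverse-Gamma(16/5, 1717/160)
obs 5: x=1/2 → posterior Inverse-Gamma(37/10, 1897/160)
obs 6: x=-7 → posterior Inverse-Gamma(21/5, 8377/160)
obs 7: x=0 → posterior Inverse-Gamma(47/10, 8697/160)
obs 8: x=3/2 → posterior Inverse-Gamma(26/5, 8717/160)
obs 9: x=1/2 → posterior Inverse-Gamma(57/10, 8897/160)
obs 10: x=-4 → posterior Inverse-Gamma(31/5, 11777/160)
obs 11: x=-7/4 → posterior Inverse-Gamma(67/10, 6451/80)
obs 12: x=0 → posterior Inverse-Gamma(36/5, 6611/80)
obs 13: x=-2 → posterior Inverse-Gamma(77/10, 7251/80)
obs 14: x=-3/2 → posterior Inverse-Gamma(41/5, 7741/80)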